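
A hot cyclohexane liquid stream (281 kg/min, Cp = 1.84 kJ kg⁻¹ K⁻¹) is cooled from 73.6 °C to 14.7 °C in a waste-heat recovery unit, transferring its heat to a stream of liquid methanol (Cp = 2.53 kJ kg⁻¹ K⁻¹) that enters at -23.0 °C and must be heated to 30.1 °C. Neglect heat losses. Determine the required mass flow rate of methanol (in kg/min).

ṁ_c = 227 kg/min

Heat released by hot stream: Q = 281 × 1.84 × (73.6 − 14.7) = 30454 kJ/min
Energy balance on cold side (adiabatic exchanger): Q = ṁ_c·Cp_c·(T_c,out − T_c,in)
ṁ_c = 30454 / [2.53 × (30.1 − -23.0)] = 226.69 kg/min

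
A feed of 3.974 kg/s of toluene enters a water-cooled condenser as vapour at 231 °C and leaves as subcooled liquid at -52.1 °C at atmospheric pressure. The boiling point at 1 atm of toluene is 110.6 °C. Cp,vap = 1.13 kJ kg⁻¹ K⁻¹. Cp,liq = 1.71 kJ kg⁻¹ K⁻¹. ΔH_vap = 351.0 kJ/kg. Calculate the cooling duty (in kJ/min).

Q_c = 182000 kJ/min

vapour 231→110.6 °C: -136.05 kJ/kg
condensation at 110.6 °C: -351 kJ/kg
liquid 110.6→-52.1 °C: -278.22 kJ/kg
Δh = -136.05 + -351 + -278.22 = -765.27 kJ/kg
Q = ṁ·Δh = 3.974 kg/s × -765.27 kJ/kg = -3041.2 kJ/s
|Q| = 3041.2 kW = 182470 kJ/min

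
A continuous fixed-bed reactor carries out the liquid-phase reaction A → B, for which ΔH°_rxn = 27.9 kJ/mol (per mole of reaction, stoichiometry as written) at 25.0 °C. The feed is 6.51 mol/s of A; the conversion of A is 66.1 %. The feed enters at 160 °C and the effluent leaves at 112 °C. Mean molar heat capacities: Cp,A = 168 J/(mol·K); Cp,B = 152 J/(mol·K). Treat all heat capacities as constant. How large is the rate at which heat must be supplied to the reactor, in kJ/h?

Extent of reaction ξ = 0.661 × 6.51 = 4.3031 mol/s
Reaction term: ξ·ΔH°_rxn = 4.3031 × 27.9 = 120.06 kJ/s
Sensible, feed 160→25 °C: -147.65 kJ/s
Outlet flows (mol/s): A 2.2069, B 4.3031
Sensible, products 25→112 °C: 89.16 kJ/s
Q = ΔH = 61.57 kJ/s = 61.57 kW
Heat supplied = 221650 kJ/h

Q_in = 222000 kJ/h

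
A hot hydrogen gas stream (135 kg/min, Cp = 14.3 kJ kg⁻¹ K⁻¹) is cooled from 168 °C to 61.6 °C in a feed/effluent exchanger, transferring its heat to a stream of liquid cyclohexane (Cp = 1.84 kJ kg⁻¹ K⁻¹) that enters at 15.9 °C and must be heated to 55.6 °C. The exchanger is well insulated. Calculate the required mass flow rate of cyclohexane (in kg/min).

Heat released by hot stream: Q = 135 × 14.3 × (168 − 61.6) = 205410 kJ/min
Energy balance on cold side (adiabatic exchanger): Q = ṁ_c·Cp_c·(T_c,out − T_c,in)
ṁ_c = 205410 / [1.84 × (55.6 − 15.9)] = 2811.9 kg/min

ṁ_c = 2810 kg/min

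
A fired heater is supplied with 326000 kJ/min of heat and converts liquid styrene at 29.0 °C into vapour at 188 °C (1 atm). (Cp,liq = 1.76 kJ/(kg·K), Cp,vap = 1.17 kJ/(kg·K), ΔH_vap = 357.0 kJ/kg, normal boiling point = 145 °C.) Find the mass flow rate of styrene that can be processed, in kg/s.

ṁ = 8.89 kg/s

Δh = 1.76×(145−29.0) + 357.0 + 1.17×(188−145) = 611.47 kJ/kg
Q = 326000 kJ/min = 5433.3 kJ/s = 5433.3 kJ/s
ṁ = Q/Δh = 5433.3 / 611.47 = 8.8857 kg/s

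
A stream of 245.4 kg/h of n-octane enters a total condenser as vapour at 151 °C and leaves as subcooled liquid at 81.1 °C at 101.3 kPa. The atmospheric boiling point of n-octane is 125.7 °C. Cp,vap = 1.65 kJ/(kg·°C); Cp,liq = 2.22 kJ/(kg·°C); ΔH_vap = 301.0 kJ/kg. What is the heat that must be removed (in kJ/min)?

vapour 151→125.7 °C: -41.745 kJ/kg
condensation at 125.7 °C: -301 kJ/kg
liquid 125.7→81.1 °C: -99.012 kJ/kg
Δh = -41.745 + -301 + -99.012 = -441.76 kJ/kg
Q = ṁ·Δh = 245.4 kg/h × -441.76 kJ/kg = -108410 kJ/h
|Q| = 30.113 kW = 1806.8 kJ/min

Q_c = 1810 kJ/min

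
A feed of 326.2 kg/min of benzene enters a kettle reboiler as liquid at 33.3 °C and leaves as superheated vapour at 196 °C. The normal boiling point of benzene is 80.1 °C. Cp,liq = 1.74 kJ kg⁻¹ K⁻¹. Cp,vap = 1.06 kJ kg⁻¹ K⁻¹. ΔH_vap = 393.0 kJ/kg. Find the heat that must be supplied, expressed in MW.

Q = 3.25 MW

liquid 33.3→80.1 °C: 81.432 kJ/kg
vaporisation at 80.1 °C: 393 kJ/kg
vapour 80.1→196 °C: 122.85 kJ/kg
Δh = 81.432 + 393 + 122.85 = 597.29 kJ/kg
Q = ṁ·Δh = 326.2 kg/min × 597.29 kJ/kg = 194830 kJ/min
|Q| = 3247.2 kW = 3.2472 MW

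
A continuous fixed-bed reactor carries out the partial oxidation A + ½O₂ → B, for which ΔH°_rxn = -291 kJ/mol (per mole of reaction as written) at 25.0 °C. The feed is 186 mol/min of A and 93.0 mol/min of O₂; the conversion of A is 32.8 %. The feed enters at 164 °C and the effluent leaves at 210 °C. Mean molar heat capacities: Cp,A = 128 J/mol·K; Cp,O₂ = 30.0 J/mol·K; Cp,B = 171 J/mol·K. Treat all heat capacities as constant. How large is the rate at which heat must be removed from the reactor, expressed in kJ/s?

Extent of reaction ξ = 0.328 × 186 = 61.008 mol/min
Reaction term: ξ·ΔH°_rxn = 61.008 × -291 = -17753 kJ/min
Sensible, feed 164→25 °C: -3697.1 kJ/min
Outlet flows (mol/min): A 124.99, O₂ 62.496, B 61.008
Sensible, products 25→210 °C: 5236.7 kJ/min
Q = ΔH = -16214 kJ/min = -270.23 kW
Heat removed = 270.23 kJ/s

Q_out = 270 kJ/s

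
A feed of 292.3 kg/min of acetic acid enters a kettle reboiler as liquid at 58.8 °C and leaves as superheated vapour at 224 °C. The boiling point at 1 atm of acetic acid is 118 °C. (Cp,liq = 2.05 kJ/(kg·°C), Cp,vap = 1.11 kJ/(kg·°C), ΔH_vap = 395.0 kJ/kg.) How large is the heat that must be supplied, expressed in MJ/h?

Q = 11100 MJ/h

liquid 58.8→118 °C: 121.36 kJ/kg
vaporisation at 118 °C: 395 kJ/kg
vapour 118→224 °C: 117.66 kJ/kg
Δh = 121.36 + 395 + 117.66 = 634.02 kJ/kg
Q = ṁ·Δh = 292.3 kg/min × 634.02 kJ/kg = 185320 kJ/min
|Q| = 3088.7 kW = 11119 MJ/h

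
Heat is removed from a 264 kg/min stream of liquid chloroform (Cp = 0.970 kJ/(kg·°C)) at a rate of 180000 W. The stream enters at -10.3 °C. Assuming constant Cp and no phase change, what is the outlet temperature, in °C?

Q = 180000 W = 10800 kJ/min
ΔT = Q/(ṁ·Cp) = 10800/(264×0.970) = 42.174 K
T_out = -10.3 − 42.174 = -52.474 °C

T_out = -52.5 °C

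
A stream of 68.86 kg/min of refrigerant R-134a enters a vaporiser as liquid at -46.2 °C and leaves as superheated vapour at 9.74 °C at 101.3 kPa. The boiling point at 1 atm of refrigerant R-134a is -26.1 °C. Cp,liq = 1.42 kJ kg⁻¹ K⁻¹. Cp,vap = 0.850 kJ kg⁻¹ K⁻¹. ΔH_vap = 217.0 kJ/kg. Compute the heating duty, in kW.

liquid -46.2→-26.1 °C: 28.542 kJ/kg
vaporisation at -26.1 °C: 217 kJ/kg
vapour -26.1→9.74 °C: 30.464 kJ/kg
Δh = 28.542 + 217 + 30.464 = 276.01 kJ/kg
Q = ṁ·Δh = 68.86 kg/min × 276.01 kJ/kg = 19006 kJ/min
|Q| = 316.76 kW

Q = 317 kW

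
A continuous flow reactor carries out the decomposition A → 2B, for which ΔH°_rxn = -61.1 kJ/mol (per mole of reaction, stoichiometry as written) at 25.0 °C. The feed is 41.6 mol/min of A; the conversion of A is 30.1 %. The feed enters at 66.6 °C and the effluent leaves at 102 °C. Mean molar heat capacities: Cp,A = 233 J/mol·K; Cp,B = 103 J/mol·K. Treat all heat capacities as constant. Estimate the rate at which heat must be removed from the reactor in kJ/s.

Q_out = 7.47 kJ/s

Extent of reaction ξ = 0.301 × 41.6 = 12.522 mol/min
Reaction term: ξ·ΔH°_rxn = 12.522 × -61.1 = -765.07 kJ/min
Sensible, feed 66.6→25 °C: -403.22 kJ/min
Outlet flows (mol/min): A 29.078, B 25.043
Sensible, products 25→102 °C: 720.31 kJ/min
Q = ΔH = -447.98 kJ/min = -7.4663 kW
Heat removed = 7.4663 kJ/s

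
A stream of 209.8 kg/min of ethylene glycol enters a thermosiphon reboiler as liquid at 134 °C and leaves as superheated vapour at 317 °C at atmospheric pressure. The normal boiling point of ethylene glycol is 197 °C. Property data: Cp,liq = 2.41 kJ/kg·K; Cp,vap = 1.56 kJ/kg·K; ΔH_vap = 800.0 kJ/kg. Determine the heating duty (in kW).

Q = 3980 kW

liquid 134→197 °C: 151.83 kJ/kg
vaporisation at 197 °C: 800 kJ/kg
vapour 197→317 °C: 187.2 kJ/kg
Δh = 151.83 + 800 + 187.2 = 1139 kJ/kg
Q = ṁ·Δh = 209.8 kg/min × 1139 kJ/kg = 238970 kJ/min
|Q| = 3982.8 kW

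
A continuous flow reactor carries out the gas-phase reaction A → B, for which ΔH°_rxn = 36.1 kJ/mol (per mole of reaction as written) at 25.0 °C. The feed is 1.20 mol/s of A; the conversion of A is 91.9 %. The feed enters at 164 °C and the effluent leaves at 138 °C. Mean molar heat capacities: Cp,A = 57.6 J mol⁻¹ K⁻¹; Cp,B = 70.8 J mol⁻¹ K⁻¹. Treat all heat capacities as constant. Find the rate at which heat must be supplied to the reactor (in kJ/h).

Q_in = 143000 kJ/h

Extent of reaction ξ = 0.919 × 1.20 = 1.1028 mol/s
Reaction term: ξ·ΔH°_rxn = 1.1028 × 36.1 = 39.811 kJ/s
Sensible, feed 164→25 °C: -9.6077 kJ/s
Outlet flows (mol/s): A 0.0972, B 1.1028
Sensible, products 25→138 °C: 9.4555 kJ/s
Q = ΔH = 39.659 kJ/s = 39.659 kW
Heat supplied = 142770 kJ/h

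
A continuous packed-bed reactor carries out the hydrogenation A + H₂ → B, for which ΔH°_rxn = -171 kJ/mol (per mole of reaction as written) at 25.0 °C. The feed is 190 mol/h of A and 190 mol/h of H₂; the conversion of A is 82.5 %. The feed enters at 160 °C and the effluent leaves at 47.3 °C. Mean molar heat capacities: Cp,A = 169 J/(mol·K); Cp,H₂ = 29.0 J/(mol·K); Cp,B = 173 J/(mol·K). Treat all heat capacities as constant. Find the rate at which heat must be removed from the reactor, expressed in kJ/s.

Extent of reaction ξ = 0.825 × 190 = 156.75 mol/h
Reaction term: ξ·ΔH°_rxn = 156.75 × -171 = -26804 kJ/h
Sensible, feed 160→25 °C: -5078.7 kJ/h
Outlet flows (mol/h): A 33.25, H₂ 33.25, B 156.75
Sensible, products 25→47.3 °C: 751.54 kJ/h
Q = ΔH = -31131 kJ/h = -8.6476 kW
Heat removed = 8.6476 kJ/s

Q_out = 8.65 kJ/s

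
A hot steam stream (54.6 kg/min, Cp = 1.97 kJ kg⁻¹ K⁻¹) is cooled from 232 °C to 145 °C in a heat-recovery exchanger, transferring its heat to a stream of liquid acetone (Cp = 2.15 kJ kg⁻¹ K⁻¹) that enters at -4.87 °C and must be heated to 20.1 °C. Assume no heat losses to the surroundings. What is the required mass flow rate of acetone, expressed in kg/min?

Heat released by hot stream: Q = 54.6 × 1.97 × (232 − 145) = 9357.9 kJ/min
Energy balance on cold side (adiabatic exchanger): Q = ṁ_c·Cp_c·(T_c,out − T_c,in)
ṁ_c = 9357.9 / [2.15 × (20.1 − -4.87)] = 174.31 kg/min

ṁ_c = 174 kg/min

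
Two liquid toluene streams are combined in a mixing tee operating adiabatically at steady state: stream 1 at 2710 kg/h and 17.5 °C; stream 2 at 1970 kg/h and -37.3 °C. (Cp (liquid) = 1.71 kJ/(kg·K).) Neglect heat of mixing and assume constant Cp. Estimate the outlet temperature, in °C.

No heat crosses the boundary, so H_out = H_in.
T_out = Σ ṁᵢCp,ᵢTᵢ / Σ ṁᵢCp,ᵢ
      = -44556 / 8002.8 = -5.5675 °C

T_out = -5.57 °C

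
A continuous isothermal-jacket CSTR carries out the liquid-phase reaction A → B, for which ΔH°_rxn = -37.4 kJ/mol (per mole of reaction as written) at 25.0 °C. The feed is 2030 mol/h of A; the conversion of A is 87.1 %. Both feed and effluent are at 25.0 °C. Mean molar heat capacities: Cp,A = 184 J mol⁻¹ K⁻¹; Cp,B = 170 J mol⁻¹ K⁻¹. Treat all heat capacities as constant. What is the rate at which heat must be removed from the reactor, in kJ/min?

Q_out = 1100 kJ/min

Extent of reaction ξ = 0.871 × 2030 = 1768.1 mol/h
Reaction term: ξ·ΔH°_rxn = 1768.1 × -37.4 = -66128 kJ/h
Q = ΔH = -66128 kJ/h = -18.369 kW
Heat removed = 1102.1 kJ/min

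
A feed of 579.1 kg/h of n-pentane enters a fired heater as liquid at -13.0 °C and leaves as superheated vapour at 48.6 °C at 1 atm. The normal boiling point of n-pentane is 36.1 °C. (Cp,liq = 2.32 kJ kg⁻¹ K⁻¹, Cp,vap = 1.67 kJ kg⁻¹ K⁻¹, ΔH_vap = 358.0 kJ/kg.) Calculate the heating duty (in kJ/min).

liquid -13.0→36.1 °C: 113.91 kJ/kg
vaporisation at 36.1 °C: 358 kJ/kg
vapour 36.1→48.6 °C: 20.875 kJ/kg
Δh = 113.91 + 358 + 20.875 = 492.79 kJ/kg
Q = ṁ·Δh = 579.1 kg/h × 492.79 kJ/kg = 285370 kJ/h
|Q| = 79.27 kW = 4756.2 kJ/min

Q = 4760 kJ/min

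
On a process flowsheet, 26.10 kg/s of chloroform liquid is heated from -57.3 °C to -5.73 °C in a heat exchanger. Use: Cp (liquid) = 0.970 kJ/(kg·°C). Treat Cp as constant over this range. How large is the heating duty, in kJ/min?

Q = 78300 kJ/min

Q = ṁ·Cp·ΔT = 26.10 × 0.970 × (-5.73 − -57.3) = 1305.6 kJ/s
Heating duty = 78336 kJ/min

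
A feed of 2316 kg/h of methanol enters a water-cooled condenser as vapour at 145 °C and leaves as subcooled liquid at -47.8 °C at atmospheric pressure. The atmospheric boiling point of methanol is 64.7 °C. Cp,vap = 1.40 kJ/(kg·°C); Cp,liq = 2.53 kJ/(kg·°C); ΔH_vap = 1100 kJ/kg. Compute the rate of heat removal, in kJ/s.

Q_c = 963 kJ/s

vapour 145→64.7 °C: -112.42 kJ/kg
condensation at 64.7 °C: -1100 kJ/kg
liquid 64.7→-47.8 °C: -284.62 kJ/kg
Δh = -112.42 + -1100 + -284.62 = -1497 kJ/kg
Q = ṁ·Δh = 2316 kg/h × -1497 kJ/kg = -3.4672e+06 kJ/h
|Q| = 963.1 kW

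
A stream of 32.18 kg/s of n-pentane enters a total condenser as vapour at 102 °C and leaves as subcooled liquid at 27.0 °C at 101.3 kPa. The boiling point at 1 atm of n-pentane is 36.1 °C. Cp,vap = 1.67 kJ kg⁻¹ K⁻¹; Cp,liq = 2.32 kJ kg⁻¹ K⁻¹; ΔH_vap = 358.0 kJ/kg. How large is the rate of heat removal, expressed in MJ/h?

Q_c = 56700 MJ/h

vapour 102→36.1 °C: -110.05 kJ/kg
condensation at 36.1 °C: -358 kJ/kg
liquid 36.1→27.0 °C: -21.112 kJ/kg
Δh = -110.05 + -358 + -21.112 = -489.17 kJ/kg
Q = ṁ·Δh = 32.18 kg/s × -489.17 kJ/kg = -15741 kJ/s
|Q| = 15741 kW = 56669 MJ/h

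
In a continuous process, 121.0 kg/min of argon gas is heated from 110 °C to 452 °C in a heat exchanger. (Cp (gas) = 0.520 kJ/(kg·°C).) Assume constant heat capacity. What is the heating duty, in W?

Q = 359000 W

Q = ṁ·Cp·ΔT = 121.0 × 0.520 × (452 − 110) = 21519 kJ/min
Converting: 21519 / 60 s = 358.64 kW
Heating duty = 358640 W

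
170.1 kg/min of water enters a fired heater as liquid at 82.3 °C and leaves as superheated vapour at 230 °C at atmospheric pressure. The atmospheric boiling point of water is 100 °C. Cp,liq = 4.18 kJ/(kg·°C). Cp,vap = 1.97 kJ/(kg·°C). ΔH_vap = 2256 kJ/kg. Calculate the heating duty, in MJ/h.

liquid 82.3→100 °C: 73.986 kJ/kg
vaporisation at 100 °C: 2256 kJ/kg
vapour 100→230 °C: 256.1 kJ/kg
Δh = 73.986 + 2256 + 256.1 = 2586.1 kJ/kg
Q = ṁ·Δh = 170.1 kg/min × 2586.1 kJ/kg = 439890 kJ/min
|Q| = 7331.6 kW = 26394 MJ/h

Q = 26400 MJ/h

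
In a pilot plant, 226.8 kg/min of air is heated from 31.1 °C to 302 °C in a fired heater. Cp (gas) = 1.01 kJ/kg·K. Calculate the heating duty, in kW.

Q = ṁ·Cp·ΔT = 226.8 × 1.01 × (302 − 31.1) = 62055 kJ/min
Converting: 62055 / 60 s = 1034.2 kW

Q = 1030 kW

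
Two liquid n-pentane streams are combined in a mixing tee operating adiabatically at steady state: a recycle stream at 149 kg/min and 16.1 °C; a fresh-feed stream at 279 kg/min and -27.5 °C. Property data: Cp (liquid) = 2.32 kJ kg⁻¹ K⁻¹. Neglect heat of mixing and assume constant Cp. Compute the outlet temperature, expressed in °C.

Energy balance with Q = 0: Σ ṁᵢCp,ᵢ(T_out − Tᵢ) = 0
Σ ṁᵢCp,ᵢTᵢ = 149×2.32×16.1 + 279×2.32×-27.5 = -12235
Σ ṁᵢCp,ᵢ = 149×2.32 + 279×2.32 = 992.96
T_out = -12235 / 992.96 = -12.321 °C

T_out = -12.3 °C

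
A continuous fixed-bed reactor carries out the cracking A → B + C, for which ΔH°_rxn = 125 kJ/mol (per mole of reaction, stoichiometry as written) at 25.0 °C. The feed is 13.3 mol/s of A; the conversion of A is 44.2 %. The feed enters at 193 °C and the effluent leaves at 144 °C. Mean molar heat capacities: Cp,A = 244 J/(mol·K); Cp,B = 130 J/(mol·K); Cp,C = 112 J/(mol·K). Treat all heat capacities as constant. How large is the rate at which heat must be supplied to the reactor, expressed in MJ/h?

Extent of reaction ξ = 0.442 × 13.3 = 5.8786 mol/s
Reaction term: ξ·ΔH°_rxn = 5.8786 × 125 = 734.83 kJ/s
Sensible, feed 193→25 °C: -545.19 kJ/s
Outlet flows (mol/s): A 7.4214, B 5.8786, C 5.8786
Sensible, products 25→144 °C: 384.78 kJ/s
Q = ΔH = 574.41 kJ/s = 574.41 kW
Heat supplied = 2067.9 MJ/h

Q_in = 2070 MJ/h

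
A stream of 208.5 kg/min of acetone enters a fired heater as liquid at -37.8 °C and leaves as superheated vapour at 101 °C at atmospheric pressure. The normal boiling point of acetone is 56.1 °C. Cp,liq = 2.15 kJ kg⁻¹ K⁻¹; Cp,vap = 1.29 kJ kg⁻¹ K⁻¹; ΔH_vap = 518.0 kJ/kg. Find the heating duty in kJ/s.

Q = 2700 kJ/s

liquid -37.8→56.1 °C: 201.88 kJ/kg
vaporisation at 56.1 °C: 518 kJ/kg
vapour 56.1→101 °C: 57.921 kJ/kg
Δh = 201.88 + 518 + 57.921 = 777.81 kJ/kg
Q = ṁ·Δh = 208.5 kg/min × 777.81 kJ/kg = 162170 kJ/min
|Q| = 2702.9 kW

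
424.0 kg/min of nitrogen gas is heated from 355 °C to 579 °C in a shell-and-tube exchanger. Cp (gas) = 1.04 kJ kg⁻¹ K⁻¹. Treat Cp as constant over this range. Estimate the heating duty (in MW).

Q = ṁ·Cp·ΔT = 424.0 × 1.04 × (579 − 355) = 98775 kJ/min
Converting: 98775 / 60 s = 1646.3 kW
Heating duty = 1.6463 MW

Q = 1.65 MW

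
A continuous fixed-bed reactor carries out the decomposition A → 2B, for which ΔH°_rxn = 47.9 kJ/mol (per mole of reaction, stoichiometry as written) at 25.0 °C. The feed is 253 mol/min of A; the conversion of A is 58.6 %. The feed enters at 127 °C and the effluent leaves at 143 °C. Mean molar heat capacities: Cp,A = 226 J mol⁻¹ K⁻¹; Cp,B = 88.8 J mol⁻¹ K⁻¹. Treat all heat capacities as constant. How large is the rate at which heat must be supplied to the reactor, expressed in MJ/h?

Extent of reaction ξ = 0.586 × 253 = 148.26 mol/min
Reaction term: ξ·ΔH°_rxn = 148.26 × 47.9 = 7101.6 kJ/min
Sensible, feed 127→25 °C: -5832.2 kJ/min
Outlet flows (mol/min): A 104.74, B 296.52
Sensible, products 25→143 °C: 5900.3 kJ/min
Q = ΔH = 7169.7 kJ/min = 119.49 kW
Heat supplied = 430.18 MJ/h

Q_in = 430 MJ/h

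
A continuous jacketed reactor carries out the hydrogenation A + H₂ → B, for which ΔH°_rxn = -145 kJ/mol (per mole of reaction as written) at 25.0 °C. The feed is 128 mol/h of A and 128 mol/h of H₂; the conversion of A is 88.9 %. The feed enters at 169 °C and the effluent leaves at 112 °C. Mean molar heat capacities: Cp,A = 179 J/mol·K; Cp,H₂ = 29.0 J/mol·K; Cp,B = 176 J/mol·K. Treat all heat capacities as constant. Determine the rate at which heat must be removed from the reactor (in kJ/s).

Q_out = 5.09 kJ/s

Extent of reaction ξ = 0.889 × 128 = 113.79 mol/h
Reaction term: ξ·ΔH°_rxn = 113.79 × -145 = -16500 kJ/h
Sensible, feed 169→25 °C: -3833.9 kJ/h
Outlet flows (mol/h): A 14.208, H₂ 14.208, B 113.79
Sensible, products 25→112 °C: 1999.5 kJ/h
Q = ΔH = -18334 kJ/h = -5.0928 kW
Heat removed = 5.0928 kJ/s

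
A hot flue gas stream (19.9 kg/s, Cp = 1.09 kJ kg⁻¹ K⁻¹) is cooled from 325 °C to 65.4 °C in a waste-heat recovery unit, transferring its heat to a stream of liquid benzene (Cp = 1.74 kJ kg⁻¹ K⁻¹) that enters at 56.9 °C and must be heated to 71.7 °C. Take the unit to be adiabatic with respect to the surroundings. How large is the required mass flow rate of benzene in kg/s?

Heat released by hot stream: Q = 19.9 × 1.09 × (325 − 65.4) = 5631 kJ/s
Energy balance on cold side (adiabatic exchanger): Q = ṁ_c·Cp_c·(T_c,out − T_c,in)
ṁ_c = 5631 / [1.74 × (71.7 − 56.9)] = 218.66 kg/s

ṁ_c = 219 kg/s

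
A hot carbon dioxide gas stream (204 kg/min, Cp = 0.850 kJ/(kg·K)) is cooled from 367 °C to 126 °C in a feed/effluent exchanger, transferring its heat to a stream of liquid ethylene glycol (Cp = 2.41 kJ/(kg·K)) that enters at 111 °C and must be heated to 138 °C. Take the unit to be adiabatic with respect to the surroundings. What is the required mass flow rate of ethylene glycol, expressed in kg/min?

ṁ_c = 642 kg/min

Heat released by hot stream: Q = 204 × 0.850 × (367 − 126) = 41789 kJ/min
Energy balance on cold side (adiabatic exchanger): Q = ṁ_c·Cp_c·(T_c,out − T_c,in)
ṁ_c = 41789 / [2.41 × (138 − 111)] = 642.22 kg/min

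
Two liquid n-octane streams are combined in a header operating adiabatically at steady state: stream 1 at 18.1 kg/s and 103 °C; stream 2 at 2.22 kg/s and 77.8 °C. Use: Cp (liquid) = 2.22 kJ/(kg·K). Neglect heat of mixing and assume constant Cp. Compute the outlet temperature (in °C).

T_out = 100 °C

No heat crosses the boundary, so H_out = H_in.
T_out = Σ ṁᵢCp,ᵢTᵢ / Σ ṁᵢCp,ᵢ
      = 4522.2 / 45.11 = 100.25 °C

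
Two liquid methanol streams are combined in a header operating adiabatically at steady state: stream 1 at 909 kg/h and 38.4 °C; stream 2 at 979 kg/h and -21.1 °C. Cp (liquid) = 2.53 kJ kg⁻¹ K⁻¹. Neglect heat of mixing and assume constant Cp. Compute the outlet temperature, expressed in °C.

No heat crosses the boundary, so H_out = H_in.
T_out = Σ ṁᵢCp,ᵢTᵢ / Σ ṁᵢCp,ᵢ
      = 36049 / 4776.6 = 7.547 °C

T_out = 7.55 °C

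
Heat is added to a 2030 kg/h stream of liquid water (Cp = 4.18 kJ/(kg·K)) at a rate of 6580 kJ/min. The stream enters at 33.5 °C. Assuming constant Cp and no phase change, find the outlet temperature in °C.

T_out = 80.0 °C

Q = 6580 kJ/min = 394800 kJ/h
ΔT = Q/(ṁ·Cp) = 394800/(2030×4.18) = 46.527 K
T_out = 33.5 + 46.527 = 80.027 °C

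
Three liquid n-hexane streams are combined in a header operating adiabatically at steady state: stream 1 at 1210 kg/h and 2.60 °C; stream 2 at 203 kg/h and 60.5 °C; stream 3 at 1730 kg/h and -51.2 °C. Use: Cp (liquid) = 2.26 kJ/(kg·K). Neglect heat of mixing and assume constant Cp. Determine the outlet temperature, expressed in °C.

T_out = -23.3 °C

Adiabatic, steady state ⇒ Σ ṁᵢCp,ᵢ(T_out − Tᵢ) = 0
Σ ṁᵢCp,ᵢTᵢ = 1210×2.26×2.60 + 203×2.26×60.5 + 1730×2.26×-51.2 = -165320
Σ ṁᵢCp,ᵢ = 1210×2.26 + 203×2.26 + 1730×2.26 = 7103.2
T_out = -165320 / 7103.2 = -23.273 °C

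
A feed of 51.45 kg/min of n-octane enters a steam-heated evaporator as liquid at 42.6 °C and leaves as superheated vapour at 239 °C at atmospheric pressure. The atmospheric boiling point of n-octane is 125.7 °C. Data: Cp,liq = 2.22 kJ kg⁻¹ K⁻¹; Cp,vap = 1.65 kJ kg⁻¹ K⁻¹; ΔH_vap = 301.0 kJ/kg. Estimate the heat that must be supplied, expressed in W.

liquid 42.6→125.7 °C: 184.48 kJ/kg
vaporisation at 125.7 °C: 301 kJ/kg
vapour 125.7→239 °C: 186.94 kJ/kg
Δh = 184.48 + 301 + 186.94 = 672.43 kJ/kg
Q = ṁ·Δh = 51.45 kg/min × 672.43 kJ/kg = 34596 kJ/min
|Q| = 576.61 kW = 576610 W

Q = 577000 W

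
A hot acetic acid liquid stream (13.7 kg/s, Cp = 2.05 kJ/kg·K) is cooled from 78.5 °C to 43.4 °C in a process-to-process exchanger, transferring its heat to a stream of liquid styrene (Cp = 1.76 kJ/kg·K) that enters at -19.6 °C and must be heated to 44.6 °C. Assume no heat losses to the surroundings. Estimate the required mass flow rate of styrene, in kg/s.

ṁ_c = 8.72 kg/s

Heat released by hot stream: Q = 13.7 × 2.05 × (78.5 − 43.4) = 985.78 kJ/s
Energy balance on cold side (adiabatic exchanger): Q = ṁ_c·Cp_c·(T_c,out − T_c,in)
ṁ_c = 985.78 / [1.76 × (44.6 − -19.6)] = 8.7244 kg/s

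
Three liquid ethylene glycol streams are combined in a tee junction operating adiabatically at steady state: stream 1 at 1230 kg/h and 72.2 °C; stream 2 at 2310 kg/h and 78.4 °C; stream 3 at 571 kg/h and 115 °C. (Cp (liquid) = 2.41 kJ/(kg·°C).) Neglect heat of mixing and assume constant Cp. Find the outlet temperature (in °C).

T_out = 81.6 °C

No heat crosses the boundary, so H_out = H_in.
T_out = Σ ṁᵢCp,ᵢTᵢ / Σ ṁᵢCp,ᵢ
      = 808740 / 9907.5 = 81.629 °C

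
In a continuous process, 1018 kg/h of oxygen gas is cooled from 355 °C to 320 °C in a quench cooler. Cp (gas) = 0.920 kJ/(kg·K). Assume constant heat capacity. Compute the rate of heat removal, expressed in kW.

Q_c = 9.11 kW

Q = ṁ·Cp·ΔT = 1018 × 0.920 × (320 − 355) = -32780 kJ/h
Converting: 32780 / 3600 s = 9.1054 kW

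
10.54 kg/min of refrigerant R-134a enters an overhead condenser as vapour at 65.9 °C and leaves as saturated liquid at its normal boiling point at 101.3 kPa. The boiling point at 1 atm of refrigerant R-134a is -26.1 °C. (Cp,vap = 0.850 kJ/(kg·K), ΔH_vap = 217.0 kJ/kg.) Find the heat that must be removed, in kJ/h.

Q_c = 187000 kJ/h

vapour 65.9→-26.1 °C: -78.2 kJ/kg
condensation at -26.1 °C: -217 kJ/kg
Δh = -78.2 + -217 = -295.2 kJ/kg
Q = ṁ·Δh = 10.54 kg/min × -295.2 kJ/kg = -3111.4 kJ/min
|Q| = 51.857 kW = 186680 kJ/h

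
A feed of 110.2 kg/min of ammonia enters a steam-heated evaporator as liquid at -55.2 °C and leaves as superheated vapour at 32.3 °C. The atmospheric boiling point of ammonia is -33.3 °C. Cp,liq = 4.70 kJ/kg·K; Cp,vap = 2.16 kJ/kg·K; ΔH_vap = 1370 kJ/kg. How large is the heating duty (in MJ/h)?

Q = 10700 MJ/h

liquid -55.2→-33.3 °C: 102.93 kJ/kg
vaporisation at -33.3 °C: 1370 kJ/kg
vapour -33.3→32.3 °C: 141.7 kJ/kg
Δh = 102.93 + 1370 + 141.7 = 1614.6 kJ/kg
Q = ṁ·Δh = 110.2 kg/min × 1614.6 kJ/kg = 177930 kJ/min
|Q| = 2965.5 kW = 10676 MJ/h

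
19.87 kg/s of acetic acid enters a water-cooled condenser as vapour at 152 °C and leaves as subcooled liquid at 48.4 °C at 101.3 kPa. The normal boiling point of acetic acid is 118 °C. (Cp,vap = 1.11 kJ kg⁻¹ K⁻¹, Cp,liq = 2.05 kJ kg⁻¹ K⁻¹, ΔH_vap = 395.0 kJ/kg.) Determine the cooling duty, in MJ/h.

Q_c = 41200 MJ/h

vapour 152→118 °C: -37.74 kJ/kg
condensation at 118 °C: -395 kJ/kg
liquid 118→48.4 °C: -142.68 kJ/kg
Δh = -37.74 + -395 + -142.68 = -575.42 kJ/kg
Q = ṁ·Δh = 19.87 kg/s × -575.42 kJ/kg = -11434 kJ/s
|Q| = 11434 kW = 41161 MJ/h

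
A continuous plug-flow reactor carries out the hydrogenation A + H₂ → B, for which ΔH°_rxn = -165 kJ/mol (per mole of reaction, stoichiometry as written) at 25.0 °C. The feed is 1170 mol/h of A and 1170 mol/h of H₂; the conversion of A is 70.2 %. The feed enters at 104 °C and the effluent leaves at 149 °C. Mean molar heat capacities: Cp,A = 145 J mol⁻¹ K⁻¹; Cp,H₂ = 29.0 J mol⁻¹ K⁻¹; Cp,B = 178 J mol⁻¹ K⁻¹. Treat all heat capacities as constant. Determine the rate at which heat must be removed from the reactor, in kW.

Extent of reaction ξ = 0.702 × 1170 = 821.34 mol/h
Reaction term: ξ·ΔH°_rxn = 821.34 × -165 = -135520 kJ/h
Sensible, feed 104→25 °C: -16083 kJ/h
Outlet flows (mol/h): A 348.66, H₂ 348.66, B 821.34
Sensible, products 25→149 °C: 25651 kJ/h
Q = ΔH = -125950 kJ/h = -34.987 kW
Heat removed = 34.987 kW

Q_out = 35.0 kW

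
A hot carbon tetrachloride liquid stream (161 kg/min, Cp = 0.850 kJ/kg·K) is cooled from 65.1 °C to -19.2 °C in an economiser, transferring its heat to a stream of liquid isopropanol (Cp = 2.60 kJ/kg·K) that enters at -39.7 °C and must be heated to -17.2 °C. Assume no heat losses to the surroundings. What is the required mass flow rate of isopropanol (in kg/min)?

ṁ_c = 197 kg/min

Heat released by hot stream: Q = 161 × 0.850 × (65.1 − -19.2) = 11536 kJ/min
Energy balance on cold side (adiabatic exchanger): Q = ṁ_c·Cp_c·(T_c,out − T_c,in)
ṁ_c = 11536 / [2.60 × (-17.2 − -39.7)] = 197.2 kg/min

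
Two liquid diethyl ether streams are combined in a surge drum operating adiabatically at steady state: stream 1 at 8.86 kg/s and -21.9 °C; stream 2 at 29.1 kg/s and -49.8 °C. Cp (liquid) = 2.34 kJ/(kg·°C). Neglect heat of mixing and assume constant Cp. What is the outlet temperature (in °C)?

Adiabatic, steady state ⇒ Σ ṁᵢCp,ᵢ(T_out − Tᵢ) = 0
T_out = Σ ṁᵢCp,ᵢTᵢ / Σ ṁᵢCp,ᵢ
      = -3845.1 / 88.826 = -43.288 °C

T_out = -43.3 °C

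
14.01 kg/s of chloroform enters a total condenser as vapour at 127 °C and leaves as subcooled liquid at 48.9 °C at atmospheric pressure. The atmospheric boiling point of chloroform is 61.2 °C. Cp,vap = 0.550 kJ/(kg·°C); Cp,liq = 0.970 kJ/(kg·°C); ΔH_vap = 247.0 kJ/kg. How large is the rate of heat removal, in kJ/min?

Q_c = 248000 kJ/min

vapour 127→61.2 °C: -36.19 kJ/kg
condensation at 61.2 °C: -247 kJ/kg
liquid 61.2→48.9 °C: -11.931 kJ/kg
Δh = -36.19 + -247 + -11.931 = -295.12 kJ/kg
Q = ṁ·Δh = 14.01 kg/s × -295.12 kJ/kg = -4134.6 kJ/s
|Q| = 4134.6 kW = 248080 kJ/min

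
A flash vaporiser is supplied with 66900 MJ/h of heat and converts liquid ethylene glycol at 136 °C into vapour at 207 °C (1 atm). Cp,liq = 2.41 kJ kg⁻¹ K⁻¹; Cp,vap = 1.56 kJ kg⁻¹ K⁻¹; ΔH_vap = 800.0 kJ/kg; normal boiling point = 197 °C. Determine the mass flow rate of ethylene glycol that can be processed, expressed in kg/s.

ṁ = 19.3 kg/s

Δh = 2.41×(197−136) + 800.0 + 1.56×(207−197) = 962.61 kJ/kg
Q = 66900 MJ/h = 18583 kJ/s = 18583 kJ/s
ṁ = Q/Δh = 18583 / 962.61 = 19.305 kg/s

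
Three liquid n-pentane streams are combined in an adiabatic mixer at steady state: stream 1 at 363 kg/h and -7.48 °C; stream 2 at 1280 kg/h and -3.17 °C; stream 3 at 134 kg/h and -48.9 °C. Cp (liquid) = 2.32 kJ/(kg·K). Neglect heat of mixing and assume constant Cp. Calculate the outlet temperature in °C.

Energy balance with Q = 0: Σ ṁᵢCp,ᵢ(T_out − Tᵢ) = 0
T_out = Σ ṁᵢCp,ᵢTᵢ / Σ ṁᵢCp,ᵢ
      = -30915 / 4122.6 = -7.4988 °C

T_out = -7.50 °C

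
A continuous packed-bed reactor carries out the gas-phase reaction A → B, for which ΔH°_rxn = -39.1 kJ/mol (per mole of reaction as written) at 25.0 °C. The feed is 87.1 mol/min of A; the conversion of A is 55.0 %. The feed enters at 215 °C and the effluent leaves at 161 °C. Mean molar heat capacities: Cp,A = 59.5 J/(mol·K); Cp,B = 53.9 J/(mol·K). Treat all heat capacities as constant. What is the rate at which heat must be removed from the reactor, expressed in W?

Extent of reaction ξ = 0.550 × 87.1 = 47.905 mol/min
Reaction term: ξ·ΔH°_rxn = 47.905 × -39.1 = -1873.1 kJ/min
Sensible, feed 215→25 °C: -984.67 kJ/min
Outlet flows (mol/min): A 39.195, B 47.905
Sensible, products 25→161 °C: 668.33 kJ/min
Q = ΔH = -2189.4 kJ/min = -36.49 kW
Heat removed = 36490 W

Q_out = 36500 W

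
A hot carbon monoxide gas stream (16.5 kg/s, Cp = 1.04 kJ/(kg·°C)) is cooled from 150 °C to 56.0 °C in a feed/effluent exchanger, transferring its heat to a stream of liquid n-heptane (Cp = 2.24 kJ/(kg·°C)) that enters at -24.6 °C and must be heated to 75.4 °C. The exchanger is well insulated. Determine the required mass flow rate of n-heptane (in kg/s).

ṁ_c = 7.20 kg/s

Heat released by hot stream: Q = 16.5 × 1.04 × (150 − 56.0) = 1613 kJ/s
Energy balance on cold side (adiabatic exchanger): Q = ṁ_c·Cp_c·(T_c,out − T_c,in)
ṁ_c = 1613 / [2.24 × (75.4 − -24.6)] = 7.2011 kg/s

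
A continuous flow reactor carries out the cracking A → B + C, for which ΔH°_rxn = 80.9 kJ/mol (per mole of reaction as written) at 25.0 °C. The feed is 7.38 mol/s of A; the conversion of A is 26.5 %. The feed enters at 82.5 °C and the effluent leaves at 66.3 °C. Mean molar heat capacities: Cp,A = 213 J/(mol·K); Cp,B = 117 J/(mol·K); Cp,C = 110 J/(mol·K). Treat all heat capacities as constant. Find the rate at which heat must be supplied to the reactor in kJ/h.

Extent of reaction ξ = 0.265 × 7.38 = 1.9557 mol/s
Reaction term: ξ·ΔH°_rxn = 1.9557 × 80.9 = 158.22 kJ/s
Sensible, feed 82.5→25 °C: -90.387 kJ/s
Outlet flows (mol/s): A 5.4243, B 1.9557, C 1.9557
Sensible, products 25→66.3 °C: 66.052 kJ/s
Q = ΔH = 133.88 kJ/s = 133.88 kW
Heat supplied = 481970 kJ/h

Q_in = 482000 kJ/h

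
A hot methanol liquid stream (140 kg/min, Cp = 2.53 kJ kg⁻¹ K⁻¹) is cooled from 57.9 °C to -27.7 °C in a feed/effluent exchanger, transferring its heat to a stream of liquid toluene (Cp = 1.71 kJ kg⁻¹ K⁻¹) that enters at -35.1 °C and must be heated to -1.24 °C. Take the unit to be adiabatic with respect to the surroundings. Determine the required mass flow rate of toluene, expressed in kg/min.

Heat released by hot stream: Q = 140 × 2.53 × (57.9 − -27.7) = 30320 kJ/min
Energy balance on cold side (adiabatic exchanger): Q = ṁ_c·Cp_c·(T_c,out − T_c,in)
ṁ_c = 30320 / [1.71 × (-1.24 − -35.1)] = 523.65 kg/min

ṁ_c = 524 kg/min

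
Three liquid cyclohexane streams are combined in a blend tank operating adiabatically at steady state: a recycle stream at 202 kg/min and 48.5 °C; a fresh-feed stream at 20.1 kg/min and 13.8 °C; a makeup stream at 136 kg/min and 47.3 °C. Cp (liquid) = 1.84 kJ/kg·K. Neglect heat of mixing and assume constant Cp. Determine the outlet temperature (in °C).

Adiabatic, steady state ⇒ Σ ṁᵢCp,ᵢ(T_out − Tᵢ) = 0
Σ ṁᵢCp,ᵢTᵢ = 202×1.84×48.5 + 20.1×1.84×13.8 + 136×1.84×47.3 = 30373
Σ ṁᵢCp,ᵢ = 202×1.84 + 20.1×1.84 + 136×1.84 = 658.9
T_out = 30373 / 658.9 = 46.097 °C

T_out = 46.1 °C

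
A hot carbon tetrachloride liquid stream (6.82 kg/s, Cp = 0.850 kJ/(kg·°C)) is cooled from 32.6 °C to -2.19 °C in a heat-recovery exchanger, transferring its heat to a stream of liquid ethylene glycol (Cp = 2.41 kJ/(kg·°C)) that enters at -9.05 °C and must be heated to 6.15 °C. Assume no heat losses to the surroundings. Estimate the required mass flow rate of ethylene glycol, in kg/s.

ṁ_c = 5.51 kg/s

Heat released by hot stream: Q = 6.82 × 0.850 × (32.6 − -2.19) = 201.68 kJ/s
Energy balance on cold side (adiabatic exchanger): Q = ṁ_c·Cp_c·(T_c,out − T_c,in)
ṁ_c = 201.68 / [2.41 × (6.15 − -9.05)] = 5.5055 kg/s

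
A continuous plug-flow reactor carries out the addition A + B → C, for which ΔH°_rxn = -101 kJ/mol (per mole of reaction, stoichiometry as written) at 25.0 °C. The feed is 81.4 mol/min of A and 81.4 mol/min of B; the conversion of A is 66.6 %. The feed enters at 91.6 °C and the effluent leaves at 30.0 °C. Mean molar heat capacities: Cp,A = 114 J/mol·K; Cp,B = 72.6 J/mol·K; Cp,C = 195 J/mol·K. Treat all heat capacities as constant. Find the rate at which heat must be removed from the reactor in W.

Extent of reaction ξ = 0.666 × 81.4 = 54.212 mol/min
Reaction term: ξ·ΔH°_rxn = 54.212 × -101 = -5475.5 kJ/min
Sensible, feed 91.6→25 °C: -1011.6 kJ/min
Outlet flows (mol/min): A 27.188, B 27.188, C 54.212
Sensible, products 25→30.0 °C: 78.223 kJ/min
Q = ΔH = -6408.8 kJ/min = -106.81 kW
Heat removed = 106810 W

Q_out = 107000 W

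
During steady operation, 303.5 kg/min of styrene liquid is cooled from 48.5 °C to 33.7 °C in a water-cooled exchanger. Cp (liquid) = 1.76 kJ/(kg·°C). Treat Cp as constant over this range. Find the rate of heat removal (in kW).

Q = ṁ·Cp·ΔT = 303.5 × 1.76 × (33.7 − 48.5) = -7905.6 kJ/min
Converting: 7905.6 / 60 s = 131.76 kW

Q_c = 132 kW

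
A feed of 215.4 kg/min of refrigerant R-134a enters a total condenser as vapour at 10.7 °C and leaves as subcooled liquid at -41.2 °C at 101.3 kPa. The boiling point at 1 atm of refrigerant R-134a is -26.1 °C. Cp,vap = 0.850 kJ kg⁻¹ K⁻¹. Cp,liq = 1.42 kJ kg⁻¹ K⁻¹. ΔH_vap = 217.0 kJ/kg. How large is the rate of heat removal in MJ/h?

vapour 10.7→-26.1 °C: -31.28 kJ/kg
condensation at -26.1 °C: -217 kJ/kg
liquid -26.1→-41.2 °C: -21.442 kJ/kg
Δh = -31.28 + -217 + -21.442 = -269.72 kJ/kg
Q = ṁ·Δh = 215.4 kg/min × -269.72 kJ/kg = -58098 kJ/min
|Q| = 968.3 kW = 3485.9 MJ/h

Q_c = 3490 MJ/h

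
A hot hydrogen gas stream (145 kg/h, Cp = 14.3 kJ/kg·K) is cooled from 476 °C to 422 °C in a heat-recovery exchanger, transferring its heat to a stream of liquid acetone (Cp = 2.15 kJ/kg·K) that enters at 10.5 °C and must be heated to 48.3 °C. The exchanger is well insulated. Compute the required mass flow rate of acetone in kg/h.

ṁ_c = 1380 kg/h

Heat released by hot stream: Q = 145 × 14.3 × (476 − 422) = 111970 kJ/h
Energy balance on cold side (adiabatic exchanger): Q = ṁ_c·Cp_c·(T_c,out − T_c,in)
ṁ_c = 111970 / [2.15 × (48.3 − 10.5)] = 1377.7 kg/h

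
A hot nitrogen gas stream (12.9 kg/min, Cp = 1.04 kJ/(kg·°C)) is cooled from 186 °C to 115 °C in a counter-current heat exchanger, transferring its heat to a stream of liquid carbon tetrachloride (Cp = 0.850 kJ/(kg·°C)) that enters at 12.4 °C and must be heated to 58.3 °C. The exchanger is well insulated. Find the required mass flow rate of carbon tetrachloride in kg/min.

Heat released by hot stream: Q = 12.9 × 1.04 × (186 − 115) = 952.54 kJ/min
Energy balance on cold side (adiabatic exchanger): Q = ṁ_c·Cp_c·(T_c,out − T_c,in)
ṁ_c = 952.54 / [0.850 × (58.3 − 12.4)] = 24.415 kg/min

ṁ_c = 24.4 kg/min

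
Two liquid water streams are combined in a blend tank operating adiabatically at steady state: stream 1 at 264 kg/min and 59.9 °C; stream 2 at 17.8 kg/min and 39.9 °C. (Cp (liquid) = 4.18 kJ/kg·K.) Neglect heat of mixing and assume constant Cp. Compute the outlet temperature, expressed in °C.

T_out = 58.6 °C

No heat crosses the boundary, so H_out = H_in.
Σ ṁᵢCp,ᵢTᵢ = 264×4.18×59.9 + 17.8×4.18×39.9 = 69070
Σ ṁᵢCp,ᵢ = 264×4.18 + 17.8×4.18 = 1177.9
T_out = 69070 / 1177.9 = 58.637 °C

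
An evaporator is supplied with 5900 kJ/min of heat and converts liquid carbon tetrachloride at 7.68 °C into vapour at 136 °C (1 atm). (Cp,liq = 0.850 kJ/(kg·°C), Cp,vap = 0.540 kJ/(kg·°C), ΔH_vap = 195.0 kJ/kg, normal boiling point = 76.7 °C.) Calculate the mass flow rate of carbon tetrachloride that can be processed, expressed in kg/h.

ṁ = 1240 kg/h

Δh = 0.850×(76.7−7.68) + 195.0 + 0.540×(136−76.7) = 285.69 kJ/kg
Q = 5900 kJ/min = 98.333 kJ/s = 354000 kJ/h
ṁ = Q/Δh = 354000 / 285.69 = 1239.1 kg/h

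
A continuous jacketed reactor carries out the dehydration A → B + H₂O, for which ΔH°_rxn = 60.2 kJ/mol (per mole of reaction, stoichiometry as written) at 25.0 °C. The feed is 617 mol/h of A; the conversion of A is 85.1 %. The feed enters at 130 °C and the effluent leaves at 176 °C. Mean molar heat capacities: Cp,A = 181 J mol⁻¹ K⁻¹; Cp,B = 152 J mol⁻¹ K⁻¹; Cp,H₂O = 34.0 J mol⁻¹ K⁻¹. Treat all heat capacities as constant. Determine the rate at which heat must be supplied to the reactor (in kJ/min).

Extent of reaction ξ = 0.851 × 617 = 525.07 mol/h
Reaction term: ξ·ΔH°_rxn = 525.07 × 60.2 = 31609 kJ/h
Sensible, feed 130→25 °C: -11726 kJ/h
Outlet flows (mol/h): A 91.933, B 525.07, H₂O 525.07
Sensible, products 25→176 °C: 17260 kJ/h
Q = ΔH = 37143 kJ/h = 10.317 kW
Heat supplied = 619.04 kJ/min

Q_in = 619 kJ/min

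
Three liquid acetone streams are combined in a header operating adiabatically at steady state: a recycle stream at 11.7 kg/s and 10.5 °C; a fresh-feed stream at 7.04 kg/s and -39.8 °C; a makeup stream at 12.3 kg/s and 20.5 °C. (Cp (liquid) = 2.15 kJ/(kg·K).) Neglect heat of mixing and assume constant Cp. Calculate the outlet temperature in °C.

T_out = 3.05 °C

No heat crosses the boundary, so H_out = H_in.
Σ ṁᵢCp,ᵢTᵢ = 11.7×2.15×10.5 + 7.04×2.15×-39.8 + 12.3×2.15×20.5 = 203.84
Σ ṁᵢCp,ᵢ = 11.7×2.15 + 7.04×2.15 + 12.3×2.15 = 66.736
T_out = 203.84 / 66.736 = 3.0544 °C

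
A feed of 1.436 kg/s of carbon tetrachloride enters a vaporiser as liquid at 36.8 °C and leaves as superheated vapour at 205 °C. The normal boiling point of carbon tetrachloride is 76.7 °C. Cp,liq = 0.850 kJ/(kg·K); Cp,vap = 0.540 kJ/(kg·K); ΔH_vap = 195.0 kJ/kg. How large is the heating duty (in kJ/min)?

Q = 25700 kJ/min

liquid 36.8→76.7 °C: 33.915 kJ/kg
vaporisation at 76.7 °C: 195 kJ/kg
vapour 76.7→205 °C: 69.282 kJ/kg
Δh = 33.915 + 195 + 69.282 = 298.2 kJ/kg
Q = ṁ·Δh = 1.436 kg/s × 298.2 kJ/kg = 428.21 kJ/s
|Q| = 428.21 kW = 25693 kJ/min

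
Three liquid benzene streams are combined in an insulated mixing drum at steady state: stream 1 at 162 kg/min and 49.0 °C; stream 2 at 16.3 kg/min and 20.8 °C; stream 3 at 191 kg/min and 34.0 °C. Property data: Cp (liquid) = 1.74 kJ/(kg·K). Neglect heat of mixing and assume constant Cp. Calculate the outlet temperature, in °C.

Energy balance with Q = 0: Σ ṁᵢCp,ᵢ(T_out − Tᵢ) = 0
T_out = Σ ṁᵢCp,ᵢTᵢ / Σ ṁᵢCp,ᵢ
      = 25702 / 642.58 = 39.997 °C

T_out = 40.0 °C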